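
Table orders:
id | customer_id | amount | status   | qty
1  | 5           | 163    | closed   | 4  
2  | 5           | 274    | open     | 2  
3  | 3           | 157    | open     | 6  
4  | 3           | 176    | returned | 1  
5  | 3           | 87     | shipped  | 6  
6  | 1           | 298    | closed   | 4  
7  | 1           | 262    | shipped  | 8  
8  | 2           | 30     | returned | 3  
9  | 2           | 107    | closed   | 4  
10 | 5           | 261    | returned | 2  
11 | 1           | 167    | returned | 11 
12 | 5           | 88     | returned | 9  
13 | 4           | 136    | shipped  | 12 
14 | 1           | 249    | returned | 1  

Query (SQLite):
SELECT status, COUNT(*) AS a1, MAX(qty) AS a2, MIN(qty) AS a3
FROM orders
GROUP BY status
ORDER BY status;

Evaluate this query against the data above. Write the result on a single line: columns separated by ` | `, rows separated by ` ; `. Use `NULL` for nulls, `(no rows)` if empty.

Group orders by status.
Per group compute: COUNT(*), MAX(qty), MIN(qty).
  closed: ids {1, 6, 9} → COUNT(*)=3, MAX(qty)=4, MIN(qty)=4
  open: ids {2, 3} → COUNT(*)=2, MAX(qty)=6, MIN(qty)=2
  returned: ids {4, 8, 10, 11, 12, 14} → COUNT(*)=6, MAX(qty)=11, MIN(qty)=1
  shipped: ids {5, 7, 13} → COUNT(*)=3, MAX(qty)=12, MIN(qty)=6

closed | 3 | 4 | 4 ; open | 2 | 6 | 2 ; returned | 6 | 11 | 1 ; shipped | 3 | 12 | 6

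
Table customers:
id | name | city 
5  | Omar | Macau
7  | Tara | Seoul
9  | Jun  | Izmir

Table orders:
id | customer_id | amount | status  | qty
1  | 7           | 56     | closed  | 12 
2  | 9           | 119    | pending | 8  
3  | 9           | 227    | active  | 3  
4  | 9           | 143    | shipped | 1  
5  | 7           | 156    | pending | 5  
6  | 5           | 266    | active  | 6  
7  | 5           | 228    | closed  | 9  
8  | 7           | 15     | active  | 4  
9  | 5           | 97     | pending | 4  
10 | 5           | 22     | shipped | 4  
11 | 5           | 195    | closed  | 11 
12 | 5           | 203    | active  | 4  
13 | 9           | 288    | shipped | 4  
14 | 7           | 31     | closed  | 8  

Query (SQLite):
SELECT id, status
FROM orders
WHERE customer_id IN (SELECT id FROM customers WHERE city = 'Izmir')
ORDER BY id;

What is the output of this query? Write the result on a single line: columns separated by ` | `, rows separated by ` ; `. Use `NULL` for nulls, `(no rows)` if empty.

2 | pending ; 3 | active ; 4 | shipped ; 13 | shipped

Inner query: customers.id where city = 'Izmir'.
Outer: keep orders rows whose customer_id is in that set.
Inner query → {9}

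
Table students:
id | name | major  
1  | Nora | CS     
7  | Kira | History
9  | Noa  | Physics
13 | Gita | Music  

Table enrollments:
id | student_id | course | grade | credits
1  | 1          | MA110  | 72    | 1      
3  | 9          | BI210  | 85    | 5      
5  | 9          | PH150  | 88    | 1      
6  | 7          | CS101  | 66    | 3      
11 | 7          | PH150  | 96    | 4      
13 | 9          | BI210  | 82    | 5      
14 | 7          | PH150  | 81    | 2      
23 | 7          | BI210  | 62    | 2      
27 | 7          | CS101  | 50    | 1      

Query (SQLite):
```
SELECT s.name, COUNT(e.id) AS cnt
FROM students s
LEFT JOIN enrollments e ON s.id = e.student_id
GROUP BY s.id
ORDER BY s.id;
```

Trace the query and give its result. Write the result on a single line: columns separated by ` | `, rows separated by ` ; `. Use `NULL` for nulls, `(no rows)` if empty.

LEFT JOIN keeps every students row; unmatched ones get NULL for enrollments columns.
Group by students.id and compute COUNT(e.id). COUNT(col) of an all-NULL group is 0.
  1: ids {1} → COUNT(e.id)=1
  7: ids {6, 11, 14, 23, 27} → COUNT(e.id)=5
  9: ids {3, 5, 13} → COUNT(e.id)=3
  13: ids {—} → COUNT(e.id)=0

Nora | 1 ; Kira | 5 ; Noa | 3 ; Gita | 0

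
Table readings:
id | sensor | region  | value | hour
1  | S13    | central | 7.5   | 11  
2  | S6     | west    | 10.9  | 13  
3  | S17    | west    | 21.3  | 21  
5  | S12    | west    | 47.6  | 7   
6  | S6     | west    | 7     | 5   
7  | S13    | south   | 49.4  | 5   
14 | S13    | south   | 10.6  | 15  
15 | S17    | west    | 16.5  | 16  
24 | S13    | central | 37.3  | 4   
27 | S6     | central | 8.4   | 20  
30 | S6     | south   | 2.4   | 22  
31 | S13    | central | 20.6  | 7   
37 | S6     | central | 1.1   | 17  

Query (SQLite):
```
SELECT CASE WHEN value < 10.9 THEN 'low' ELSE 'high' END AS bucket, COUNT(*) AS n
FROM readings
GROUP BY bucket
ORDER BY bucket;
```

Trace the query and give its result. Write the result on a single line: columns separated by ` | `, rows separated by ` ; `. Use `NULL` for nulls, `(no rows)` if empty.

Bucket rows by value < 10.9 → 'low' else 'high'; count each bucket.

high | 7 ; low | 6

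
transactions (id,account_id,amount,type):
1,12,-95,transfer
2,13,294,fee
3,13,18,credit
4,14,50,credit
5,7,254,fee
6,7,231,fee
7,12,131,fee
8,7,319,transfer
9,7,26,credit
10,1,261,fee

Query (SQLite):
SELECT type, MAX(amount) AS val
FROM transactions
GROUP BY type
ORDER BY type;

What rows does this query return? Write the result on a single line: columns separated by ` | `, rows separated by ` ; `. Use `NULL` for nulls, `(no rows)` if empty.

credit | 50 ; fee | 294 ; transfer | 319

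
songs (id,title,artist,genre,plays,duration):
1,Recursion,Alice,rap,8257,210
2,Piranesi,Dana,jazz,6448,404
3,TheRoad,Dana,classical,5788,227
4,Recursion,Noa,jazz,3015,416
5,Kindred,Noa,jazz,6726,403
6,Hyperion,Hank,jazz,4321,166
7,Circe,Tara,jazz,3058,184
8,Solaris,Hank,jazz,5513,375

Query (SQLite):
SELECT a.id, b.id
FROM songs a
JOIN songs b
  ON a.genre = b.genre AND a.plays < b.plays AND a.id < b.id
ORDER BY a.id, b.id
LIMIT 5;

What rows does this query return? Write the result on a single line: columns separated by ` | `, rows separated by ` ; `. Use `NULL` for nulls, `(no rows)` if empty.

2 | 5 ; 4 | 5 ; 4 | 6 ; 4 | 7 ; 4 | 8

Pairs (a,b) with same genre, a.plays < b.plays, a.id < b.id.
genre groups: classical:{3} jazz:{2,4,5,6,7,8} rap:{1}
Ordered by (a.id, b.id); first 5.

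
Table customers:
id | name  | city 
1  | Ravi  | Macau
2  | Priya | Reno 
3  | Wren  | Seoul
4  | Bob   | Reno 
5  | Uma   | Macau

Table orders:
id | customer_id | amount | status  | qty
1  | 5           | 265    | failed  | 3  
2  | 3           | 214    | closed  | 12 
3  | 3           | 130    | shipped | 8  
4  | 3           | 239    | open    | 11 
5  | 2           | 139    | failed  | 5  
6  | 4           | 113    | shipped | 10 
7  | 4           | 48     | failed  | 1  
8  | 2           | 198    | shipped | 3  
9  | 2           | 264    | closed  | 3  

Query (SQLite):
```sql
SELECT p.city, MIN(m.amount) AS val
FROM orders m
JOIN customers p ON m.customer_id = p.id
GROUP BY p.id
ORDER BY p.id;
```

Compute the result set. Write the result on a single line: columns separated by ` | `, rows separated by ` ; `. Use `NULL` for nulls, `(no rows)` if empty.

Join each orders row to its customers via customer_id.
Group joined rows by customers.id; compute MIN(m.amount) per group.
  2: ids {5, 8, 9} → MIN(m.amount)=139
  3: ids {2, 3, 4} → MIN(m.amount)=130
  4: ids {6, 7} → MIN(m.amount)=48
  5: ids {1} → MIN(m.amount)=265

Reno | 139 ; Seoul | 130 ; Reno | 48 ; Macau | 265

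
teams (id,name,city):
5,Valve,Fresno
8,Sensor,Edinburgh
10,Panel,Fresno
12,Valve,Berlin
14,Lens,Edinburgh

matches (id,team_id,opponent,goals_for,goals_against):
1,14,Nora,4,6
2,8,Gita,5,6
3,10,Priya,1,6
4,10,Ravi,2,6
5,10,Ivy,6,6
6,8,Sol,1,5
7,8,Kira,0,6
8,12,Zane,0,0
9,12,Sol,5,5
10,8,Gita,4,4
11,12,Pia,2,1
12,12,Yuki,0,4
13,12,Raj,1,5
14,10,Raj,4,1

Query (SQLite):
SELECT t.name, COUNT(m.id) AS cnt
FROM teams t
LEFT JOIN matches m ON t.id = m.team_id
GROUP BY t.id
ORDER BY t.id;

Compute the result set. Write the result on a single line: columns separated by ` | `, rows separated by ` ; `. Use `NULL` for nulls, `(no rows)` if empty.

LEFT JOIN keeps every teams row; unmatched ones get NULL for matches columns.
Group by teams.id and compute COUNT(m.id). COUNT(col) of an all-NULL group is 0.
  5: ids {—} → COUNT(m.id)=0
  8: ids {2, 6, 7, 10} → COUNT(m.id)=4
  10: ids {3, 4, 5, 14} → COUNT(m.id)=4
  12: ids {8, 9, 11, 12, 13} → COUNT(m.id)=5
  14: ids {1} → COUNT(m.id)=1

Valve | 0 ; Sensor | 4 ; Panel | 4 ; Valve | 5 ; Lens | 1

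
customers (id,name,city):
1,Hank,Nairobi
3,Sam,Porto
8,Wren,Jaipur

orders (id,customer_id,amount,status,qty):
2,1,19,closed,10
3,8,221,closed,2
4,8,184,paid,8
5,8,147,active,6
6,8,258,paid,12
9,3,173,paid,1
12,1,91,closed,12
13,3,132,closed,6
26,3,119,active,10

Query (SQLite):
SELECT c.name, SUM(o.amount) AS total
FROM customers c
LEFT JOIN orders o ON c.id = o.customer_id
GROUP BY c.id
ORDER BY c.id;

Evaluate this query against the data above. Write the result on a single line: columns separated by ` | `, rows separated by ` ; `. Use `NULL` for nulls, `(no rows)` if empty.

LEFT JOIN keeps every customers row; unmatched ones get NULL for orders columns.
Group by customers.id and compute SUM(o.amount). SUM over an all-NULL group is NULL.
  1: ids {2, 12} → SUM(o.amount)=110
  3: ids {9, 13, 26} → SUM(o.amount)=424
  8: ids {3, 4, 5, 6} → SUM(o.amount)=810

Hank | 110 ; Sam | 424 ; Wren | 810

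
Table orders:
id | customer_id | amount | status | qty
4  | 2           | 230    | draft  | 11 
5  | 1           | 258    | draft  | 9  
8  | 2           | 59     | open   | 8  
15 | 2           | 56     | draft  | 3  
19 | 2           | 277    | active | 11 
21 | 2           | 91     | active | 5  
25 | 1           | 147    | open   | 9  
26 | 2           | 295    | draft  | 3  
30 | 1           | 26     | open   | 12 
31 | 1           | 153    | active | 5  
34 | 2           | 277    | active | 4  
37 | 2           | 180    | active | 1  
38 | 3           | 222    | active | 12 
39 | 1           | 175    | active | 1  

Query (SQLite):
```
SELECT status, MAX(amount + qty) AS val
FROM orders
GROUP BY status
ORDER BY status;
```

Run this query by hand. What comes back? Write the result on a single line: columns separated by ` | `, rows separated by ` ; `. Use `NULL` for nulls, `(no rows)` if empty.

active | 288 ; draft | 298 ; open | 156

For each row compute amount + qty.
Group by status; take MAX of the expression per group.
  active: ids {19, 21, 31, 34, 37, 38, 39} → MAX(amount + qty)=288
  draft: ids {4, 5, 15, 26} → MAX(amount + qty)=298
  open: ids {8, 25, 30} → MAX(amount + qty)=156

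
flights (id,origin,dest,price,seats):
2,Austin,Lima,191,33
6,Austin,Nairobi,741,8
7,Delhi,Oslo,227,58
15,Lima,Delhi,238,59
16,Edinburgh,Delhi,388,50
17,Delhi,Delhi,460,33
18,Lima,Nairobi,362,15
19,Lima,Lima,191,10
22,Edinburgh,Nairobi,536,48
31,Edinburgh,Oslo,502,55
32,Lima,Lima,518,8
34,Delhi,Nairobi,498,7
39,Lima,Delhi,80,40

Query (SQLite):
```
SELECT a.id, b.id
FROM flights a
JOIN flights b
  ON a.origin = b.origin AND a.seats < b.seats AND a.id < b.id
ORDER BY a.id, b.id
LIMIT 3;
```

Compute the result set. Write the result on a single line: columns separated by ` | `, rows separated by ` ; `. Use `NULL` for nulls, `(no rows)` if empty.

Pairs (a,b) with same origin, a.seats < b.seats, a.id < b.id.
origin groups: Austin:{2,6} Delhi:{7,17,34} Edinburgh:{16,22,31} Lima:{15,18,19,32,39}
Ordered by (a.id, b.id); first 3.

16 | 31 ; 18 | 39 ; 19 | 39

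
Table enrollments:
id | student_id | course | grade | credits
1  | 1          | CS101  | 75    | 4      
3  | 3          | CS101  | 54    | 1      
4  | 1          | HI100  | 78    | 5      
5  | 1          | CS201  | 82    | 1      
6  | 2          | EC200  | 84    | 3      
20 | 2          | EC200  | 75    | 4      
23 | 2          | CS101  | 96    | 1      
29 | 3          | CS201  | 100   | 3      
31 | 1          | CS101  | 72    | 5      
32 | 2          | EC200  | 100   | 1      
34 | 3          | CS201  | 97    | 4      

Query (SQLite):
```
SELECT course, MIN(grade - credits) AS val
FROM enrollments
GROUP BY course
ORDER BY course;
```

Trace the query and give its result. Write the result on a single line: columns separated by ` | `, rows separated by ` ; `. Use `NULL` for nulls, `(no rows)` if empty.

CS101 | 53 ; CS201 | 81 ; EC200 | 71 ; HI100 | 73

For each row compute grade - credits.
Group by course; take MIN of the expression per group.
  CS101: ids {1, 3, 23, 31} → MIN(grade - credits)=53
  CS201: ids {5, 29, 34} → MIN(grade - credits)=81
  EC200: ids {6, 20, 32} → MIN(grade - credits)=71
  HI100: ids {4} → MIN(grade - credits)=73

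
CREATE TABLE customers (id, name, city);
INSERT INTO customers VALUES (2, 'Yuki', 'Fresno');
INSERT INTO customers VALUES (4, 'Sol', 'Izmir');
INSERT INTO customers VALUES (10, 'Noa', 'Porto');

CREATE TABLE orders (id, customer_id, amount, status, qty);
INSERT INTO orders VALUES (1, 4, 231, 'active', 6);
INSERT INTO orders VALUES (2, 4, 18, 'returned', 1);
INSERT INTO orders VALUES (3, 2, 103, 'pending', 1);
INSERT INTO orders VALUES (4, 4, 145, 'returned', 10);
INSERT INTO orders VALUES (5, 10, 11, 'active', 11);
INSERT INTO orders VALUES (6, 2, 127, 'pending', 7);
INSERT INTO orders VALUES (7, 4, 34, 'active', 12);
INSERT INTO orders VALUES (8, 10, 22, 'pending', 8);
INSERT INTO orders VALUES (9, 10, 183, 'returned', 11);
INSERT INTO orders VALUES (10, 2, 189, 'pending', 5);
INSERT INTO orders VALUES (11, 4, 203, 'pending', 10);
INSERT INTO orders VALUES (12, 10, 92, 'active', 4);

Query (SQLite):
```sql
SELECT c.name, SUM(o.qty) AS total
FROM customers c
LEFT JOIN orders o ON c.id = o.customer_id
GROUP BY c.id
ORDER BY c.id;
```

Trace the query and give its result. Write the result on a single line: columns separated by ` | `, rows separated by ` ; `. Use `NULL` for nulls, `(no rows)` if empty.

Yuki | 13 ; Sol | 39 ; Noa | 34

LEFT JOIN keeps every customers row; unmatched ones get NULL for orders columns.
Group by customers.id and compute SUM(o.qty). SUM over an all-NULL group is NULL.
  2: ids {3, 6, 10} → SUM(o.qty)=13
  4: ids {1, 2, 4, 7, 11} → SUM(o.qty)=39
  10: ids {5, 8, 9, 12} → SUM(o.qty)=34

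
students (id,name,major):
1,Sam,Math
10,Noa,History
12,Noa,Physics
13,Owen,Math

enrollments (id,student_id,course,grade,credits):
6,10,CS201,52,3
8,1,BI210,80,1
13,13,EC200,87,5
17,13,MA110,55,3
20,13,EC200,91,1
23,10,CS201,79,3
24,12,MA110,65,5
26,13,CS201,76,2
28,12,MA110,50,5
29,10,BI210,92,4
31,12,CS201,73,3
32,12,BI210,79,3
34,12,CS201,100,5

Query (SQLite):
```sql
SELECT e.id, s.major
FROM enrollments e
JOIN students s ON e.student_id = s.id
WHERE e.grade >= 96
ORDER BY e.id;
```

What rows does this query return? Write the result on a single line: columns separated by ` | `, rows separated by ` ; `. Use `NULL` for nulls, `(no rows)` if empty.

34 | Physics

Each enrollments row matches the students row where student_id = students.id.
Then keep rows with e.grade >= 96.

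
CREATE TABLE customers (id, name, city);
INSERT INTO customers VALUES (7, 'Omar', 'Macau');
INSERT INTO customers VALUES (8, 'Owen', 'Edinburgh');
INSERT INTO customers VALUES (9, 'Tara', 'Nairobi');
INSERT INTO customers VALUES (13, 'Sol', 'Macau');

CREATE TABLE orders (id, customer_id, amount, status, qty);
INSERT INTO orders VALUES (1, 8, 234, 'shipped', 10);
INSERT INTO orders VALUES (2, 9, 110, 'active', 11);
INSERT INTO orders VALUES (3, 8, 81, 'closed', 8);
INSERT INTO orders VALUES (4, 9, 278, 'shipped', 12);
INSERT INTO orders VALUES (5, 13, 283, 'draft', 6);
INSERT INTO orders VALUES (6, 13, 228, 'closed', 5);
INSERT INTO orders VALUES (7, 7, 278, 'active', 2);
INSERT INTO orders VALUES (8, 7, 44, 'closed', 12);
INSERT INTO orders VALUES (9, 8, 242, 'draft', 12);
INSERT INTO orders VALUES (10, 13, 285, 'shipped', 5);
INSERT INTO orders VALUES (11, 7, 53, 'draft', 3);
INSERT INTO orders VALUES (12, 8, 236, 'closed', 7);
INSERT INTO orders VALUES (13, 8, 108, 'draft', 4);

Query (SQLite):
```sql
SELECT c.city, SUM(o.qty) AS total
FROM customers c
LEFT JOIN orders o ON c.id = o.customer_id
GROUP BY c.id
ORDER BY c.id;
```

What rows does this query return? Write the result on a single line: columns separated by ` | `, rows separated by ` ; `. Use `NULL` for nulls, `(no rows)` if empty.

LEFT JOIN keeps every customers row; unmatched ones get NULL for orders columns.
Group by customers.id and compute SUM(o.qty). SUM over an all-NULL group is NULL.
  7: ids {7, 8, 11} → SUM(o.qty)=17
  8: ids {1, 3, 9, 12, 13} → SUM(o.qty)=41
  9: ids {2, 4} → SUM(o.qty)=23
  13: ids {5, 6, 10} → SUM(o.qty)=16

Macau | 17 ; Edinburgh | 41 ; Nairobi | 23 ; Macau | 16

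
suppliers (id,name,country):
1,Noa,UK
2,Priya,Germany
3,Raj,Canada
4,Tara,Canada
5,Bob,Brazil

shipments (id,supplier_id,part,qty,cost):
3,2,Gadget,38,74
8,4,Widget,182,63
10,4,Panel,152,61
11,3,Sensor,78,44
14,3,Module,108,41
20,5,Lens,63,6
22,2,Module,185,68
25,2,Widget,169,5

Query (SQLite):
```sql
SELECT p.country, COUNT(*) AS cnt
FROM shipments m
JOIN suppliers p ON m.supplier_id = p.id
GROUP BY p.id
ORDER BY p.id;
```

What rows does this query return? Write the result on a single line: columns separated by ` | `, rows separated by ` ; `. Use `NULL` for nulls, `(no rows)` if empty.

Join each shipments row to its suppliers via supplier_id.
Group joined rows by suppliers.id; compute COUNT(*) per group.
  2: ids {3, 22, 25} → COUNT(*)=3
  3: ids {11, 14} → COUNT(*)=2
  4: ids {8, 10} → COUNT(*)=2
  5: ids {20} → COUNT(*)=1

Germany | 3 ; Canada | 2 ; Canada | 2 ; Brazil | 1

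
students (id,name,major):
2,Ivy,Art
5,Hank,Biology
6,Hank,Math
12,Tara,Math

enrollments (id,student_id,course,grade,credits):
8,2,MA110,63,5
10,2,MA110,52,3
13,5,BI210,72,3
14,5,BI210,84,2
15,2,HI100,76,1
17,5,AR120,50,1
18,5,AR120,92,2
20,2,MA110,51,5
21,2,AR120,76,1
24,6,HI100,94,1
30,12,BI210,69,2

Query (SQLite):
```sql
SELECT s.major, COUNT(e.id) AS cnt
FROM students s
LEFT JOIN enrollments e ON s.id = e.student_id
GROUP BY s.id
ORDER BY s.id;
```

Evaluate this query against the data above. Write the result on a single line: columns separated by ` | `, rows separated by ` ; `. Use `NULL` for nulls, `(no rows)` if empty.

Art | 5 ; Biology | 4 ; Math | 1 ; Math | 1

LEFT JOIN keeps every students row; unmatched ones get NULL for enrollments columns.
Group by students.id and compute COUNT(e.id). COUNT(col) of an all-NULL group is 0.
  2: ids {8, 10, 15, 20, 21} → COUNT(e.id)=5
  5: ids {13, 14, 17, 18} → COUNT(e.id)=4
  6: ids {24} → COUNT(e.id)=1
  12: ids {30} → COUNT(e.id)=1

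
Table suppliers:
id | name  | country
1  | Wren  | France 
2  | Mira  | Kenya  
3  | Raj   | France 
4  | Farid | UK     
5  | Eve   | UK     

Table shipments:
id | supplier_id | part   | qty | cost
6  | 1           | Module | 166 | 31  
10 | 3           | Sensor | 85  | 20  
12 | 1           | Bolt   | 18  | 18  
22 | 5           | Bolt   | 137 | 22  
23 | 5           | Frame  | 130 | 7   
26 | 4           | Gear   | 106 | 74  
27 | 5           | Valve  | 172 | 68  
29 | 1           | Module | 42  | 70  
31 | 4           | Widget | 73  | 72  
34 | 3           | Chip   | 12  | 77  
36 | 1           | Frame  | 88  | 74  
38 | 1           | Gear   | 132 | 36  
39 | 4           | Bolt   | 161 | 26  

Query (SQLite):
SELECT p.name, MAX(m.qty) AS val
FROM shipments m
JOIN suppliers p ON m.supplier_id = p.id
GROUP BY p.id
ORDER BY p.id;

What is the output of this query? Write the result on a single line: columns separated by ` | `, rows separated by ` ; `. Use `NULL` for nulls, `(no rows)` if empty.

Wren | 166 ; Raj | 85 ; Farid | 161 ; Eve | 172

Join each shipments row to its suppliers via supplier_id.
Group joined rows by suppliers.id; compute MAX(m.qty) per group.
  1: ids {6, 12, 29, 36, 38} → MAX(m.qty)=166
  3: ids {10, 34} → MAX(m.qty)=85
  4: ids {26, 31, 39} → MAX(m.qty)=161
  5: ids {22, 23, 27} → MAX(m.qty)=172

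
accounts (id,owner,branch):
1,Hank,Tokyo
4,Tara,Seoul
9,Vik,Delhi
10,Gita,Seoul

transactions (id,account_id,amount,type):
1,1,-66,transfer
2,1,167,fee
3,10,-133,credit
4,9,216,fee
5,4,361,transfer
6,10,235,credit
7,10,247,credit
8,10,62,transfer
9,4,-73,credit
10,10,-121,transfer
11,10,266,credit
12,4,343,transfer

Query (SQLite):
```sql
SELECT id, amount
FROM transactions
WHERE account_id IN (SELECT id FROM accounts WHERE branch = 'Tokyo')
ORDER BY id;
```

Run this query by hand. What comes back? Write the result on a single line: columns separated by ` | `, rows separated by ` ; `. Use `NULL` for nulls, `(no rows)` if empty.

Inner query: accounts.id where branch = 'Tokyo'.
Outer: keep transactions rows whose account_id is in that set.
Inner query → {1}

1 | -66 ; 2 | 167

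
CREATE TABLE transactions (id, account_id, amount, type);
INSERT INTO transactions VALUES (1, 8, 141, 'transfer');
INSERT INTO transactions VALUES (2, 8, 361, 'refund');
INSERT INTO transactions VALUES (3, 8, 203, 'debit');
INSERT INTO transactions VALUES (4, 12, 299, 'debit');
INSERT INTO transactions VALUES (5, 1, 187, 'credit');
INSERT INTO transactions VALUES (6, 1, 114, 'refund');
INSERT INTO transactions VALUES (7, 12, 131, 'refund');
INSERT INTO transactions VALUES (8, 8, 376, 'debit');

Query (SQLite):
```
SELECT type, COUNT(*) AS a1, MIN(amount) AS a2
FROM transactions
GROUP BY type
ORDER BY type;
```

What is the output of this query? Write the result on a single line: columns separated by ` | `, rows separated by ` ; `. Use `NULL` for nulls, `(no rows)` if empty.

credit | 1 | 187 ; debit | 3 | 203 ; refund | 3 | 114 ; transfer | 1 | 141

Group transactions by type.
Per group compute: COUNT(*), MIN(amount).
  credit: ids {5} → COUNT(*)=1, MIN(amount)=187
  debit: ids {3, 4, 8} → COUNT(*)=3, MIN(amount)=203
  refund: ids {2, 6, 7} → COUNT(*)=3, MIN(amount)=114
  transfer: ids {1} → COUNT(*)=1, MIN(amount)=141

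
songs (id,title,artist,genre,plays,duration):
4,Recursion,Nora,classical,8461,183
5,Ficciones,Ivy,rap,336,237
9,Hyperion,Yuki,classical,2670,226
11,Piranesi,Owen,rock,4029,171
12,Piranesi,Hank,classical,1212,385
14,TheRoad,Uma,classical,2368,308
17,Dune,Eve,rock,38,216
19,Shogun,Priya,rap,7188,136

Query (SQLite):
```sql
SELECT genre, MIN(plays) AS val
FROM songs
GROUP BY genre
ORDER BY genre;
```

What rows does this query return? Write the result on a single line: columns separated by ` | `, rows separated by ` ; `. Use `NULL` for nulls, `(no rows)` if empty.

Partition songs by genre; compute MIN(plays) within each group.
  classical: ids {4, 9, 12, 14} → MIN(plays)=1212
  rap: ids {5, 19} → MIN(plays)=336
  rock: ids {11, 17} → MIN(plays)=38

classical | 1212 ; rap | 336 ; rock | 38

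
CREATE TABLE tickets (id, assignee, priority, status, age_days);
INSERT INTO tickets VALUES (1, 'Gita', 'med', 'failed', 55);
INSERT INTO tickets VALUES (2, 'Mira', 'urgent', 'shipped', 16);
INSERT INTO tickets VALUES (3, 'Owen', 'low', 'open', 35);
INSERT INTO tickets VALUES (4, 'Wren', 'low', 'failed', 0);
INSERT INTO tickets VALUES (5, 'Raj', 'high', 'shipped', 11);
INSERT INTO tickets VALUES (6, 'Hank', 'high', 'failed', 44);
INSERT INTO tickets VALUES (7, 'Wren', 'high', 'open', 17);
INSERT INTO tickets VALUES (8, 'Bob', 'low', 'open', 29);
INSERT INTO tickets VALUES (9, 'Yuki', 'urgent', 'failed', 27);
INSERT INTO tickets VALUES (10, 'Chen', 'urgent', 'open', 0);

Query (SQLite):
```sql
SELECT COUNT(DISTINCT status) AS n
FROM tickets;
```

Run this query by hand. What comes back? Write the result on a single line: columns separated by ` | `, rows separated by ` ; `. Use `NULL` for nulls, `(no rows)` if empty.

3

Count distinct non-NULL status values.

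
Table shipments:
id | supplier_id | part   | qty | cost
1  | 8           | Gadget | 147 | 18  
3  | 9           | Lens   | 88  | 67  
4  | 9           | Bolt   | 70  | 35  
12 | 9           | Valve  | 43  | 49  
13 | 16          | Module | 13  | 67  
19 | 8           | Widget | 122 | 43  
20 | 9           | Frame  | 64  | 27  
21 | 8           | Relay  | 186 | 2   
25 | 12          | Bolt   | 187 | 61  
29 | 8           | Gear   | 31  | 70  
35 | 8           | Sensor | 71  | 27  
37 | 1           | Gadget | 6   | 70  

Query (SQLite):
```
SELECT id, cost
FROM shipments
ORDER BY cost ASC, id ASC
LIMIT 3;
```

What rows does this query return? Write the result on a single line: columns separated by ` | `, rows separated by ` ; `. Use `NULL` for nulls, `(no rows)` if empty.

21 | 2 ; 1 | 18 ; 20 | 27

Sort by cost asc, tiebreak id asc: (2, id=21), (18, id=1), (27, id=20), (27, id=35), (35, id=4), (43, id=19) …. Take first 3.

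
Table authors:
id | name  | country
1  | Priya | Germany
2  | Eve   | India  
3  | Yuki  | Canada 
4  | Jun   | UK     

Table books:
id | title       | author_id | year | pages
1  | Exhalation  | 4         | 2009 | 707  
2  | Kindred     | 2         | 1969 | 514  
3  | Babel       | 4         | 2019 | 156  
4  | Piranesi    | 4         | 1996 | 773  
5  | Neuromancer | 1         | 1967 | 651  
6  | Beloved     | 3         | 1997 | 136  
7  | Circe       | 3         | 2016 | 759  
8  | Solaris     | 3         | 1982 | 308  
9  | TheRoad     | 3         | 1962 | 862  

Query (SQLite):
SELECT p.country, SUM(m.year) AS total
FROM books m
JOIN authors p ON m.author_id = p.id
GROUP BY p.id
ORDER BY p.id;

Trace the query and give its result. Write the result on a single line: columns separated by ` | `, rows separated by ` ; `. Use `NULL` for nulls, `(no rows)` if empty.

Join each books row to its authors via author_id.
Group joined rows by authors.id; compute SUM(m.year) per group.
  1: ids {5} → SUM(m.year)=1967
  2: ids {2} → SUM(m.year)=1969
  3: ids {6, 7, 8, 9} → SUM(m.year)=7957
  4: ids {1, 3, 4} → SUM(m.year)=6024

Germany | 1967 ; India | 1969 ; Canada | 7957 ; UK | 6024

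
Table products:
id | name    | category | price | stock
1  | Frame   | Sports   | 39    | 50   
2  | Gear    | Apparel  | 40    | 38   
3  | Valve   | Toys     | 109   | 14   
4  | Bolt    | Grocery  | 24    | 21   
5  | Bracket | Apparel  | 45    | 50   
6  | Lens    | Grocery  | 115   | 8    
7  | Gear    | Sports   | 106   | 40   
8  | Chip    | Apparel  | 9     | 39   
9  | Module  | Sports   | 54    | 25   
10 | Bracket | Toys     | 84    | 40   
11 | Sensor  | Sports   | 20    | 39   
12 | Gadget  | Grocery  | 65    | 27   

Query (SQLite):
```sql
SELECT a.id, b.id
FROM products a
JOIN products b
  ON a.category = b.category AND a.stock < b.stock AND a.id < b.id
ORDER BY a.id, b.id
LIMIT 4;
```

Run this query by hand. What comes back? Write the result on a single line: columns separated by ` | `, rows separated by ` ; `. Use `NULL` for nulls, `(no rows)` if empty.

Pairs (a,b) with same category, a.stock < b.stock, a.id < b.id.
category groups: Apparel:{2,5,8} Grocery:{4,6,12} Sports:{1,7,9,11} Toys:{3,10}
Ordered by (a.id, b.id); first 4.

2 | 5 ; 2 | 8 ; 3 | 10 ; 4 | 12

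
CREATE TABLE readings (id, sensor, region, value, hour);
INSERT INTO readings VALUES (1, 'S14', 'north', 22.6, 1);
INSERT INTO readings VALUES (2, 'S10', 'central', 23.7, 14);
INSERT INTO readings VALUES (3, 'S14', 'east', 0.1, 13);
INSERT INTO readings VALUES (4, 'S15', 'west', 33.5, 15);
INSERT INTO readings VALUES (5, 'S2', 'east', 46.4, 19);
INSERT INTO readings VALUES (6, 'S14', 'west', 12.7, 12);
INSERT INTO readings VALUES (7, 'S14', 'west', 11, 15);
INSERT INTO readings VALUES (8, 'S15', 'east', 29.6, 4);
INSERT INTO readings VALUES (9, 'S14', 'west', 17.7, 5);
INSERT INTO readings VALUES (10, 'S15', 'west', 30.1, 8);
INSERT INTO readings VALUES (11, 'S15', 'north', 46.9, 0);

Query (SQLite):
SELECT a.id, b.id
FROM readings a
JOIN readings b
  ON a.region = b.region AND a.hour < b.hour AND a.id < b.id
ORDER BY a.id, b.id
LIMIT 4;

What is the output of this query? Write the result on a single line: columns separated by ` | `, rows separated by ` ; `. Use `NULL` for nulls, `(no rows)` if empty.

Pairs (a,b) with same region, a.hour < b.hour, a.id < b.id.
region groups: central:{2} east:{3,5,8} north:{1,11} west:{4,6,7,9,10}
Ordered by (a.id, b.id); first 4.

3 | 5 ; 6 | 7 ; 9 | 10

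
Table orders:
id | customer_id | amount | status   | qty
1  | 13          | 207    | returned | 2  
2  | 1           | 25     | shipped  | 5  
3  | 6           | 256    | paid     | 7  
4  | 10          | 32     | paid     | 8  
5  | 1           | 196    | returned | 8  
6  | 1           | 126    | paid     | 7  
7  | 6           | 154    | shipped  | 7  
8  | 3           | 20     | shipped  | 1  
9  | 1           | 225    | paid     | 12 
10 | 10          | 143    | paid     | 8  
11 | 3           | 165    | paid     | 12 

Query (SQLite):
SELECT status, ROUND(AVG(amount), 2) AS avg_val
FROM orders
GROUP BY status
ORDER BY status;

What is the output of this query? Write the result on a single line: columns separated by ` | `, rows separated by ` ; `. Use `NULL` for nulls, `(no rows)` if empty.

Partition orders by status; compute ROUND(AVG(amount), 2) within each group.
  paid: ids {3, 4, 6, 9, 10, 11} → ROUND(AVG(amount), 2)=157.83
  returned: ids {1, 5} → ROUND(AVG(amount), 2)=201.5
  shipped: ids {2, 7, 8} → ROUND(AVG(amount), 2)=66.33

paid | 157.83 ; returned | 201.5 ; shipped | 66.33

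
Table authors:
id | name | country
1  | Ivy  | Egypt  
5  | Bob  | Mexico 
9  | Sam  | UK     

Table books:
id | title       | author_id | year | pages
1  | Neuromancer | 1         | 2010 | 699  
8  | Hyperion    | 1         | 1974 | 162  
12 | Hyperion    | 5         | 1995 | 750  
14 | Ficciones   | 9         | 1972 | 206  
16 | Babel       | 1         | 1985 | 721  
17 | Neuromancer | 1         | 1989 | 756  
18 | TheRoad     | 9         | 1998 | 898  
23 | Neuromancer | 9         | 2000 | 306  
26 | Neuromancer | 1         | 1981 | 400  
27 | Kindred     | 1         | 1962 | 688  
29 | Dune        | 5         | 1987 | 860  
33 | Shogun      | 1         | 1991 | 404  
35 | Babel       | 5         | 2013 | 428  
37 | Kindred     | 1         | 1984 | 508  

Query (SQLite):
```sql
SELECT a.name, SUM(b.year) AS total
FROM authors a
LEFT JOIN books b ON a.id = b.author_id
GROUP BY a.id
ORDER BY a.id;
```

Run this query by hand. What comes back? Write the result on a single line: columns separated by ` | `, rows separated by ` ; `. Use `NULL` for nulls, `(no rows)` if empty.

Ivy | 15876 ; Bob | 5995 ; Sam | 5970

LEFT JOIN keeps every authors row; unmatched ones get NULL for books columns.
Group by authors.id and compute SUM(b.year). SUM over an all-NULL group is NULL.
  1: ids {1, 8, 16, 17, 26, 27, 33, 37} → SUM(b.year)=15876
  5: ids {12, 29, 35} → SUM(b.year)=5995
  9: ids {14, 18, 23} → SUM(b.year)=5970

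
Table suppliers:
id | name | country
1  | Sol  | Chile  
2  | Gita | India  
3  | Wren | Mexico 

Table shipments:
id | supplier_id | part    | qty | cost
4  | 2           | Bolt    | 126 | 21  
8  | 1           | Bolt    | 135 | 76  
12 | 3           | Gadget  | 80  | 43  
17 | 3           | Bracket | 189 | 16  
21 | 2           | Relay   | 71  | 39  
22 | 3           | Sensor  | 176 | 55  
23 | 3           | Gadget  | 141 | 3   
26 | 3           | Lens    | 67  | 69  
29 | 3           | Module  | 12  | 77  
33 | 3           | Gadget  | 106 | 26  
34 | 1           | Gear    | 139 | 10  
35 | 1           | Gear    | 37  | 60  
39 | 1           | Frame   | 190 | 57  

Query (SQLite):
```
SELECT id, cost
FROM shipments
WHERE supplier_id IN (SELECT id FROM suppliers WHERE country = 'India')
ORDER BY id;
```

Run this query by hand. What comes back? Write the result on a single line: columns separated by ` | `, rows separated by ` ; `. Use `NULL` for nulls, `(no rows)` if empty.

4 | 21 ; 21 | 39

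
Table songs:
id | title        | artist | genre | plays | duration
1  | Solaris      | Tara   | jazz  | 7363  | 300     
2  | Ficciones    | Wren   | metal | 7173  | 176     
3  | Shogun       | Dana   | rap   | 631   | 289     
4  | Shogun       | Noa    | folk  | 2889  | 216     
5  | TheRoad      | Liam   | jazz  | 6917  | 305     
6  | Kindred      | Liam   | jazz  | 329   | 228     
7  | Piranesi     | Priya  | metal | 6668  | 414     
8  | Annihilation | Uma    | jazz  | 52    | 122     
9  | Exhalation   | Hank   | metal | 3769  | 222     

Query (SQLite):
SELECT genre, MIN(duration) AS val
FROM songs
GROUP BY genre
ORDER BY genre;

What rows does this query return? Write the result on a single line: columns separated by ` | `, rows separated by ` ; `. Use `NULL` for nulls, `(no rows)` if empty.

folk | 216 ; jazz | 122 ; metal | 176 ; rap | 289

Partition songs by genre; compute MIN(duration) within each group.
  folk: ids {4} → MIN(duration)=216
  jazz: ids {1, 5, 6, 8} → MIN(duration)=122
  metal: ids {2, 7, 9} → MIN(duration)=176
  rap: ids {3} → MIN(duration)=289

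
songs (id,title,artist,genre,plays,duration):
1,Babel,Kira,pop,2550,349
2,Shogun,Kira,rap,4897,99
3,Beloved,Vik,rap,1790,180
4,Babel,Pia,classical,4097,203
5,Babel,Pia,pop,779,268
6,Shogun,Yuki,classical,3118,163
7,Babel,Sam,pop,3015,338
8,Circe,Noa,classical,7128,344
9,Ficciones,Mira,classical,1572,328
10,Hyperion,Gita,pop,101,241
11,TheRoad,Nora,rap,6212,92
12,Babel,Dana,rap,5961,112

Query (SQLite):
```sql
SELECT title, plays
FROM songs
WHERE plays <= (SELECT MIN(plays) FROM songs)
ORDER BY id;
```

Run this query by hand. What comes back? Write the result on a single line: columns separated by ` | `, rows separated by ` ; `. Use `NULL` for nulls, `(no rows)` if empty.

Hyperion | 101

Scalar subquery: MIN(plays) over all songs rows = 101.
Keep rows where plays <= that value.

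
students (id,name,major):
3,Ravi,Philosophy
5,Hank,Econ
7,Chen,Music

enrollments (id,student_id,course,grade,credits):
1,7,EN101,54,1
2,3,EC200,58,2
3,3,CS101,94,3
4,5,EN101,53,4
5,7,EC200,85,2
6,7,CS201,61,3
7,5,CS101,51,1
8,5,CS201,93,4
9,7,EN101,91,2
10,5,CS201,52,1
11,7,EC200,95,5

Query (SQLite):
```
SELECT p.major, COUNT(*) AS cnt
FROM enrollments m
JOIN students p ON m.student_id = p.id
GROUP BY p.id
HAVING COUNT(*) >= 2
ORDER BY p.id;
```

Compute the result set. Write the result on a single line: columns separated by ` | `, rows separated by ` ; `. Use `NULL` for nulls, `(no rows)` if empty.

Join each enrollments row to its students via student_id.
Group joined rows by students.id; compute COUNT(*) per group.
HAVING: keep groups with count ≥ 2.
  3: ids {2, 3} → COUNT(*)=2
  5: ids {4, 7, 8, 10} → COUNT(*)=4
  7: ids {1, 5, 6, 9, 11} → COUNT(*)=5

Philosophy | 2 ; Econ | 4 ; Music | 5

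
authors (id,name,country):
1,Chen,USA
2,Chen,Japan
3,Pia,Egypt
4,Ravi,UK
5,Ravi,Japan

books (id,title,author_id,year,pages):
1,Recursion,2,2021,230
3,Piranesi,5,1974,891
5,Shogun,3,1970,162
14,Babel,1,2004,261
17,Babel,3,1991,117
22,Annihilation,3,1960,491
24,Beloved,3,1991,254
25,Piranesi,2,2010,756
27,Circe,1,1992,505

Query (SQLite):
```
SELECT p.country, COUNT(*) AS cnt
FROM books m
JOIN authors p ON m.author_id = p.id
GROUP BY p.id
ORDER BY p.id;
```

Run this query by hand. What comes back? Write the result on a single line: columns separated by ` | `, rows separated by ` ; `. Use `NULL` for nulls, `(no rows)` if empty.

USA | 2 ; Japan | 2 ; Egypt | 4 ; Japan | 1

Join each books row to its authors via author_id.
Group joined rows by authors.id; compute COUNT(*) per group.
  1: ids {14, 27} → COUNT(*)=2
  2: ids {1, 25} → COUNT(*)=2
  3: ids {5, 17, 22, 24} → COUNT(*)=4
  5: ids {3} → COUNT(*)=1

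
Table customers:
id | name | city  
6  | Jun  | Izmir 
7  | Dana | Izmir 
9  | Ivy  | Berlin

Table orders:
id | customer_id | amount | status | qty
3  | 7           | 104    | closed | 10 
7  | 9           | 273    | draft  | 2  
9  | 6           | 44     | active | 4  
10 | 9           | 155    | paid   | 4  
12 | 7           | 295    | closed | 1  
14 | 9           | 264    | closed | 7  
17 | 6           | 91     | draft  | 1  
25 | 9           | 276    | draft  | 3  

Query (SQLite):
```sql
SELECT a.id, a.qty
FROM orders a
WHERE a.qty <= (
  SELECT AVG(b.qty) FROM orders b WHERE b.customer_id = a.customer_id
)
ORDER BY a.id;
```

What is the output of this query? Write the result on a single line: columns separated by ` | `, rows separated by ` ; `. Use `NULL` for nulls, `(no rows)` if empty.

For each orders row a, compute AVG(qty) over rows sharing a.customer_id.
Keep row a if a.qty <= that per-group AVG.
  customer_id=6: AVG(qty) = 2.5
  customer_id=7: AVG(qty) = 5.5
  customer_id=9: AVG(qty) = 4.0

7 | 2 ; 10 | 4 ; 12 | 1 ; 17 | 1 ; 25 | 3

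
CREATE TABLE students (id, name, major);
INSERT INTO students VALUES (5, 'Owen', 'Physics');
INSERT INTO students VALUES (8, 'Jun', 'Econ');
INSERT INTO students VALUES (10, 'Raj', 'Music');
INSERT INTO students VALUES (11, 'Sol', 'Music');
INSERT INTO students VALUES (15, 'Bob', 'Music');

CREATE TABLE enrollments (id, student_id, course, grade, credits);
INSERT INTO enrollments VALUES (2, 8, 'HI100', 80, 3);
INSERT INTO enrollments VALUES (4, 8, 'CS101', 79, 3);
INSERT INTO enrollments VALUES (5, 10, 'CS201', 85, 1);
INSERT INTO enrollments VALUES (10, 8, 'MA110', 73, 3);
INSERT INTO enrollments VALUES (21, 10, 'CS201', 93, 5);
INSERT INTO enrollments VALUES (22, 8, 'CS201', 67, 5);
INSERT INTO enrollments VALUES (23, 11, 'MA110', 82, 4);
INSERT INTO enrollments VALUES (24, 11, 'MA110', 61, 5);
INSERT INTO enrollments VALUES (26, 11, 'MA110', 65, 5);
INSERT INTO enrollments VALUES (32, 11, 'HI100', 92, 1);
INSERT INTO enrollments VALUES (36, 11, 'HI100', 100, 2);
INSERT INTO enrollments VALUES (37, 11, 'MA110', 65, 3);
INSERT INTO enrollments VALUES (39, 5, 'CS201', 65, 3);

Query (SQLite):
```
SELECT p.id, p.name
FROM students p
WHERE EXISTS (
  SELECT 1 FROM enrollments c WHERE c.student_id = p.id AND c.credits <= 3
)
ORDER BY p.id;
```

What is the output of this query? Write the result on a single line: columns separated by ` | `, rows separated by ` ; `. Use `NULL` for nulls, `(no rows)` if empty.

5 | Owen ; 8 | Jun ; 10 | Raj ; 11 | Sol

For each students row, check whether any enrollments with matching student_id has credits <= 3.
Keep rows where that is true.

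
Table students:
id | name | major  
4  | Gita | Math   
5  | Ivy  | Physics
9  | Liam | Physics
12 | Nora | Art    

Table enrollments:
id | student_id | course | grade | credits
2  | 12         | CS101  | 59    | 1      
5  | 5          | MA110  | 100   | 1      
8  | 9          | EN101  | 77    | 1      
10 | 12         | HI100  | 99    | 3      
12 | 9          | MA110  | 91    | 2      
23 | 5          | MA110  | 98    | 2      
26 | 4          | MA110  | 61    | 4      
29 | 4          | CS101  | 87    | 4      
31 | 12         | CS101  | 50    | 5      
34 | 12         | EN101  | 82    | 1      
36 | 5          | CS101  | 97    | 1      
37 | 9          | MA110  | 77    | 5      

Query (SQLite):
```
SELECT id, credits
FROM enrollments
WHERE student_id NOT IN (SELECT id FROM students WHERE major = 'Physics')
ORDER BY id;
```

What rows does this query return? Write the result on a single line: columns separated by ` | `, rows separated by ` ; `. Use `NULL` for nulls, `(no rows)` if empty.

2 | 1 ; 10 | 3 ; 26 | 4 ; 29 | 4 ; 31 | 5 ; 34 | 1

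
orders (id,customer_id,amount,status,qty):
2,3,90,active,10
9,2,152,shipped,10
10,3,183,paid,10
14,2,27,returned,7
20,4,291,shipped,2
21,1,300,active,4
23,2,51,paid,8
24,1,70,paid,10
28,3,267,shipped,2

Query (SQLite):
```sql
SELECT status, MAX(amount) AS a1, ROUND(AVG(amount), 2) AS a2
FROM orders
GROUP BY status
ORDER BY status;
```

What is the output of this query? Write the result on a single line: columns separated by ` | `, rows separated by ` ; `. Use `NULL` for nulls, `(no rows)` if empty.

Group orders by status.
Per group compute: MAX(amount), ROUND(AVG(amount), 2).
  active: ids {2, 21} → MAX(amount)=300, ROUND(AVG(amount), 2)=195
  paid: ids {10, 23, 24} → MAX(amount)=183, ROUND(AVG(amount), 2)=101.33
  returned: ids {14} → MAX(amount)=27, ROUND(AVG(amount), 2)=27
  shipped: ids {9, 20, 28} → MAX(amount)=291, ROUND(AVG(amount), 2)=236.67

active | 300 | 195 ; paid | 183 | 101.33 ; returned | 27 | 27 ; shipped | 291 | 236.67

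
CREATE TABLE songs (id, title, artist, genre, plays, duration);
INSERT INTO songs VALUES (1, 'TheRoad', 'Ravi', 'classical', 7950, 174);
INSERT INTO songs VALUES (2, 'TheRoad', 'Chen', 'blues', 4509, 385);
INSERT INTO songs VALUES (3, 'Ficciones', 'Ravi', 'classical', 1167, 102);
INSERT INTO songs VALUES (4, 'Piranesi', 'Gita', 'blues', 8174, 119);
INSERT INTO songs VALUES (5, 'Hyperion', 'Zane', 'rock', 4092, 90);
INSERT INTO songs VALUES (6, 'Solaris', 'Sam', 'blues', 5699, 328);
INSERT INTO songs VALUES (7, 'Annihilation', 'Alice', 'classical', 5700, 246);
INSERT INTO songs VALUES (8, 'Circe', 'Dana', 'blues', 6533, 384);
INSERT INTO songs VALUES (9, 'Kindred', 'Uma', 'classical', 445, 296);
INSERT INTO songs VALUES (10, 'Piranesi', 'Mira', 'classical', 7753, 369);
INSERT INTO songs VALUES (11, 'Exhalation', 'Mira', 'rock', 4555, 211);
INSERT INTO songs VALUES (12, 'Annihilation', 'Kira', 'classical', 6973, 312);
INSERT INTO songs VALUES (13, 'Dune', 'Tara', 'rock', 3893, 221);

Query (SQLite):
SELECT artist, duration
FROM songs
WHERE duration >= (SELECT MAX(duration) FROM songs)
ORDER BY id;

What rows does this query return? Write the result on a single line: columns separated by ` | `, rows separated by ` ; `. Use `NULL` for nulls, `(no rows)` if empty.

Chen | 385

Scalar subquery: MAX(duration) over all songs rows = 385.
Keep rows where duration >= that value.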